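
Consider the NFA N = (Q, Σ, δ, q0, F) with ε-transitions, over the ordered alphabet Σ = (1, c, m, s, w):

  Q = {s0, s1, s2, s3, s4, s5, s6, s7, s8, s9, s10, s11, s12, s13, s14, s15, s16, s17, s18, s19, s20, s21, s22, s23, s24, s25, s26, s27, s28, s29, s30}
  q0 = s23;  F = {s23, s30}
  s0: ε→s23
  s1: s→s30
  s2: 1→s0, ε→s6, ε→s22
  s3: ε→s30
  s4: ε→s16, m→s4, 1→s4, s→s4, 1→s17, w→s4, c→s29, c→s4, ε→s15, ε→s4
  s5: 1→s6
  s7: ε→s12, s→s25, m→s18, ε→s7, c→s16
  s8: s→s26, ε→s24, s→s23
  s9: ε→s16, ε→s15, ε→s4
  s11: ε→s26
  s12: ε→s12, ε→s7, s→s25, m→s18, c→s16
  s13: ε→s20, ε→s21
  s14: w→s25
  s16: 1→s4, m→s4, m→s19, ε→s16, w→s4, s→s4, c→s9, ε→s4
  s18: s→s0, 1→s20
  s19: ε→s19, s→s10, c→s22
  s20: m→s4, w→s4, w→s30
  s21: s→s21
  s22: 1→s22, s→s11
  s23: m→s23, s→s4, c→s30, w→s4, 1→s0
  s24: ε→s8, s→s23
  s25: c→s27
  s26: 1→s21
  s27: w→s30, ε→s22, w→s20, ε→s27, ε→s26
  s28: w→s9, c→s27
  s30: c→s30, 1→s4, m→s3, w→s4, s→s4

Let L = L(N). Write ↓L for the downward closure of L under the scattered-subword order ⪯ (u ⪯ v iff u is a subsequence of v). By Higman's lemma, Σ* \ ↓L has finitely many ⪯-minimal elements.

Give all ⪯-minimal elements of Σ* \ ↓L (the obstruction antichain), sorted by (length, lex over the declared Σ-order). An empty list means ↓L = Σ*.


|Q|=31, |F|=2, |δ|=77 (25 ε).
min D↑ (3 st, q0=0, F={2}): 0:1→0,c→1,m→0,s→2,w→2 1:1→2,c→1,m→1,s→2,w→2 2:1→2,c→2,m→2,s→2,w→2 [Hopcroft].
's': |S_i|=[16, 12] end={s10,s11,s15,s16,s17,s19,s21,s22,s26,s29,s4,s9} rej; 1/1 deletions ∈↓L.
'w': N↓-sim [16, 12] end={s10,s11,s15,s16,s17,s19,s21,s22,s26,s29,s4,s9} rej; 1/1 del acc.
'c1': |S_i|=[16, 14, 12] end={s10,s11,s15,s16,s17,s19,s21,s22,s26,s29,s4,s9} rej; 2/2 deletions ∈↓L.
3 obstructions.

Antichain: [s, w, c1].


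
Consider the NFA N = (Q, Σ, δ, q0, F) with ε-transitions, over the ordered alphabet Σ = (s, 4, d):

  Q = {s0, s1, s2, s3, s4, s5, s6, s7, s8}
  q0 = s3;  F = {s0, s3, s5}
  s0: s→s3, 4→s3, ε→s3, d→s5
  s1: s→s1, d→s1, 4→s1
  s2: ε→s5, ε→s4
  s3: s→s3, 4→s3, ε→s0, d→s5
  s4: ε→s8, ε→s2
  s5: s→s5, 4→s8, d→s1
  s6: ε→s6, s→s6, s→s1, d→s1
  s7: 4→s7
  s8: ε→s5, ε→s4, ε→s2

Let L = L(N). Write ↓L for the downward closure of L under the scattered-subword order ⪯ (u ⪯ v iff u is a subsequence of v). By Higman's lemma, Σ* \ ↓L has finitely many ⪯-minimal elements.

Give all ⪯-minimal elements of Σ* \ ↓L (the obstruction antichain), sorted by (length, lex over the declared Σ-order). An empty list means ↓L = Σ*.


A = [dd].

|Q|=9, |F|=3, |δ|=26 (10 ε).
min D↑ (3 st, q0=0, F={2}): 0:s→0,4→0,d→1 1:s→1,4→1,d→2 2:s→2,4→2,d→2.
'dd': N↓-sim [7, 5, 1] end={s1} rej; 2/2 del acc.
1 obstructions.


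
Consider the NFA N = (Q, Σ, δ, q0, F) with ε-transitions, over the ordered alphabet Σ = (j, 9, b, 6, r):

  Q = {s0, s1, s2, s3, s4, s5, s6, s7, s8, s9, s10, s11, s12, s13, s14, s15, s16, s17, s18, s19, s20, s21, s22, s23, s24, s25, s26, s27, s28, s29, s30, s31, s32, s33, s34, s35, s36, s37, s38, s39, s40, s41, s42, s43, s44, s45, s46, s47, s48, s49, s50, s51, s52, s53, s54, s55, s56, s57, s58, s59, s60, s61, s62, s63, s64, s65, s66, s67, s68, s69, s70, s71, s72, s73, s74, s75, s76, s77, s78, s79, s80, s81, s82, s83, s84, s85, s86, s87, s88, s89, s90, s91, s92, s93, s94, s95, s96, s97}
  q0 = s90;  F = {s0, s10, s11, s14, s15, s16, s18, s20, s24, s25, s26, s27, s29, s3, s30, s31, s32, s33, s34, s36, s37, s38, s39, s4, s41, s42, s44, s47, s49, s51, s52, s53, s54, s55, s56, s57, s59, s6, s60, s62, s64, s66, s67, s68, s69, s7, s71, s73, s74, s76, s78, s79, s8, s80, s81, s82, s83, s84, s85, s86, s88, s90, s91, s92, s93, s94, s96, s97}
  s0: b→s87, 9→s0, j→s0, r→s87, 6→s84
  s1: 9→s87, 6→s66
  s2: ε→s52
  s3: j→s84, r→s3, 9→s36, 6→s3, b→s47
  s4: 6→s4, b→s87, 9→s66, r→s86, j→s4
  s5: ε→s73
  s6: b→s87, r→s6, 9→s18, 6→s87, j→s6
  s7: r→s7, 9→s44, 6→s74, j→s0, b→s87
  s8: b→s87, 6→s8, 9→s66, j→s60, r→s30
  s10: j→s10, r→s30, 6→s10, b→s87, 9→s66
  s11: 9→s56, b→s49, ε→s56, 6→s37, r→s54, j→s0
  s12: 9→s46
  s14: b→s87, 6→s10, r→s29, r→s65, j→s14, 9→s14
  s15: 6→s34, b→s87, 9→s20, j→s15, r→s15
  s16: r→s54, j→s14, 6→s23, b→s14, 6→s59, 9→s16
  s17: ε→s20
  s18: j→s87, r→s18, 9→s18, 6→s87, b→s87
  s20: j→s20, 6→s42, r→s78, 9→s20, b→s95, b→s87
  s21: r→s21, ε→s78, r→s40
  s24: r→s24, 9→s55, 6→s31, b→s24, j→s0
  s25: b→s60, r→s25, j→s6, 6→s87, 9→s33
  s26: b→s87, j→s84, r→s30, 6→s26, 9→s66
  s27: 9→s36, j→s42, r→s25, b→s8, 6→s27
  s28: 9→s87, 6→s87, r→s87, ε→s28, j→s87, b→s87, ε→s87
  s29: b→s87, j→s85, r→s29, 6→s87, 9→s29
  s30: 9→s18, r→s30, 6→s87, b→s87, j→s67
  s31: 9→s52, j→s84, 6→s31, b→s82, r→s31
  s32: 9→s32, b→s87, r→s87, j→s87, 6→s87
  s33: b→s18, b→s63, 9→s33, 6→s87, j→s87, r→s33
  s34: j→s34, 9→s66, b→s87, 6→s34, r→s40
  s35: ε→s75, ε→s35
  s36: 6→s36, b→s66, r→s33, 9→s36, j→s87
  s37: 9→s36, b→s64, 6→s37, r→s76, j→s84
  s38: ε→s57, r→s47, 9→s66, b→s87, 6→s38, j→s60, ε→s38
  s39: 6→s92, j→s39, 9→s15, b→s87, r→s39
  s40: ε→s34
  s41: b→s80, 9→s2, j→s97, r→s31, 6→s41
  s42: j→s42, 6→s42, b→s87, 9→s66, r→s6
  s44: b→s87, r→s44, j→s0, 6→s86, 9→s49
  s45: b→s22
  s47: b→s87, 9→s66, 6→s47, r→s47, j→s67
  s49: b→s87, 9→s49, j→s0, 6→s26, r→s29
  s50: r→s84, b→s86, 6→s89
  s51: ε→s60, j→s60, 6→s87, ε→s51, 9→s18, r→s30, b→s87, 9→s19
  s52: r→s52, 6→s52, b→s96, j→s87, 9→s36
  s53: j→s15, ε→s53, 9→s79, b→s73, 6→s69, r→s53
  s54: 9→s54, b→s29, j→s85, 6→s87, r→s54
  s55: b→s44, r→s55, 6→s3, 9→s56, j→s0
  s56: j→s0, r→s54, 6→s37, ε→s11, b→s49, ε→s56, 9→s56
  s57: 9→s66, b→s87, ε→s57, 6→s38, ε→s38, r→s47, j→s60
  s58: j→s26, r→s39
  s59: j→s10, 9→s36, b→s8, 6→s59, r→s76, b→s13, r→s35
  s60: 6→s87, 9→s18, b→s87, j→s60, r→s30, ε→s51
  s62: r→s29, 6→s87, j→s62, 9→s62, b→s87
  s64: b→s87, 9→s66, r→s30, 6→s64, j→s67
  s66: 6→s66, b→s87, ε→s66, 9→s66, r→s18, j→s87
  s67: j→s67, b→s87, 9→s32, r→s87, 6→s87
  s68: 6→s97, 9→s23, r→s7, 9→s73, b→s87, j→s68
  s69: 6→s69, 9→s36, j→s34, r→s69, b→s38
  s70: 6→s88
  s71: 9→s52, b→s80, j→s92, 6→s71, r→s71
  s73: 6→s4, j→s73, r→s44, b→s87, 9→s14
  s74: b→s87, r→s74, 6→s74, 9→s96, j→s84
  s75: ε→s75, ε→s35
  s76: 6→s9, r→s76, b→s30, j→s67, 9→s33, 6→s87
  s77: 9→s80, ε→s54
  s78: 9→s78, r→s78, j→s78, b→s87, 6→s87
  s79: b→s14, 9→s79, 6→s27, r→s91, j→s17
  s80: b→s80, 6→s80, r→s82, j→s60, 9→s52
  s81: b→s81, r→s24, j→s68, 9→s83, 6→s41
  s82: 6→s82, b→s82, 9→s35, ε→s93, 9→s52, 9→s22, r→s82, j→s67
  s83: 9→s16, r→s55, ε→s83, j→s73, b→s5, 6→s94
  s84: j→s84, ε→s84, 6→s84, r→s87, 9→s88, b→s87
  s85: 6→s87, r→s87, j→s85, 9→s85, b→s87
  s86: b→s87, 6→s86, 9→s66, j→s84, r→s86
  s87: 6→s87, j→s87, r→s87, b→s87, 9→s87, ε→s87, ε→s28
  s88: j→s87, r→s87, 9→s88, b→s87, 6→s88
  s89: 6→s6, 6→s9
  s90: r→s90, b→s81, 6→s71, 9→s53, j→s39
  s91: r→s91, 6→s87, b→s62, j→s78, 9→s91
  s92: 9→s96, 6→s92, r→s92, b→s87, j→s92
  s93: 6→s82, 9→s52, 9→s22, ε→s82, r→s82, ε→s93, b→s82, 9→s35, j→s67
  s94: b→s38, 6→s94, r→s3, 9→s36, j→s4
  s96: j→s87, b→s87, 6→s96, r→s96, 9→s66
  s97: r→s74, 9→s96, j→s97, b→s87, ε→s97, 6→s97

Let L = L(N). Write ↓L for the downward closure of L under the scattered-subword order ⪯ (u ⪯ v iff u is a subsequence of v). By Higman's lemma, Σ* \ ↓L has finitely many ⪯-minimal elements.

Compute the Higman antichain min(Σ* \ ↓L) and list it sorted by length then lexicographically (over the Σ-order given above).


|Q|=98, |F|=68, |δ|=410 (32 ε).
min D↑ (65 st, q0=0, F={6}): 0:j→1,9→2,b→3,6→4,r→0 1:j→1,9→5,b→6,6→7,r→1 2:j→5,9→8,b→9,6→10,r→2 3:j→11,9→12,b→3,6→13,r→14 4:j→7,9→15,b→16,6→4,r→4 5:j→5,9→17,b→6,6→18,r→5 6:j→6,9→6,b→6,6→6,r→6 7:j→7,9→19,b→6,6→7,r→7 8:j→17,9→8,b→20,6→21,r→22 9:j→9,9→20,b→6,6→23,r→24 10:j→18,9→25,b→26,6→10,r→10 11:j→11,9→9,b→6,6→27,r→28 12:j→9,9→29,b→9,6→30,r→31 13:j→27,9→15,b→16,6→13,r→32 14:j→33,9→31,b→14,6→32,r→14 15:j→6,9→25,b→19,6→15,r→15 16:j→34,9→15,b→16,6→16,r→35 17:j→17,9→17,b→6,6→36,r→37 18:j→18,9→38,b→6,6→18,r→18 19:j→6,9→38,b→6,6→19,r→19 20:j→20,9→20,b→6,6→39,r→40 21:j→36,9→25,b→41,6→21,r→42 22:j→37,9→22,b→43,6→6,r→22 23:j→23,9→38,b→6,6→23,r→44 24:j→33,9→45,b→6,6→44,r→24 25:j→6,9→25,b→38,6→25,r→46 26:j→34,9→38,b→6,6→26,r→47 27:j→27,9→19,b→6,6→27,r→48 28:j→33,9→24,b→6,6→48,r→28 29:j→20,9→29,b→20,6→49,r→50 30:j→23,9→25,b→26,6→30,r→51 31:j→33,9→52,b→24,6→51,r→31 32:j→53,9→15,b→35,6→32,r→32 33:j→33,9→33,b→6,6→53,r→6 34:j→34,9→54,b→6,6→6,r→55 35:j→56,9→15,b→35,6→35,r→35 36:j→36,9→38,b→6,6→36,r→57 37:j→37,9→37,b→6,6→6,r→37 38:j→6,9→38,b→6,6→38,r→54 39:j→39,9→38,b→6,6→39,r→55 40:j→58,9→40,b→6,6→6,r→40 41:j→34,9→38,b→6,6→41,r→55 42:j→57,9→46,b→34,6→6,r→42 43:j→43,9→43,b→6,6→6,r→40 44:j→53,9→38,b→6,6→44,r→44 45:j→33,9→45,b→6,6→59,r→40 46:j→6,9→46,b→54,6→6,r→46 47:j→56,9→38,b→6,6→47,r→47 48:j→53,9→19,b→6,6→48,r→48 49:j→39,9→25,b→41,6→49,r→60 50:j→58,9→50,b→40,6→6,r→50 51:j→53,9→25,b→47,6→51,r→51 52:j→33,9→52,b→45,6→61,r→50 53:j→53,9→62,b→6,6→53,r→6 54:j→6,9→54,b→6,6→6,r→54 55:j→56,9→54,b→6,6→6,r→55 56:j→56,9→63,b→6,6→6,r→6 57:j→57,9→54,b→6,6→6,r→57 58:j→58,9→58,b→6,6→6,r→6 59:j→53,9→38,b→6,6→59,r→55 60:j→56,9→46,b→55,6→6,r→60 61:j→53,9→25,b→64,6→61,r→60 62:j→6,9→62,b→6,6→62,r→6 63:j→6,9→63,b→6,6→6,r→6 64:j→56,9→38,b→6,6→64,r→55 [Hopcroft].
'jb': N↓-sim [84, 42, 3] end={s28,s87,s95} rej; 2/2 single-dels accept.
'9bb': run [84, 69, 35, 2] end={s28,s87} rej; 3/3 single-dels accept.
'69j': run [84, 54, 16, 2] end={s28,s87} ∉↓L; 3/3 deletions ∈↓L.
'99r6': N↓-sim [84, 69, 48, 24, 3] end={s28,s87,s9} — reject; 4/4 single-dels accept.
'brjr': run [84, 66, 41, 8, 2] end={s28,s87} rej; 4/4 deletions ∈↓L.
'6bj6': run [84, 54, 27, 9, 2] end={s28,s87} ∉↓L; 4/4 deletions ∈↓L.
6 minimals (antichain).

Antichain: [jb, 9bb, 69j, 99r6, brjr, 6bj6].


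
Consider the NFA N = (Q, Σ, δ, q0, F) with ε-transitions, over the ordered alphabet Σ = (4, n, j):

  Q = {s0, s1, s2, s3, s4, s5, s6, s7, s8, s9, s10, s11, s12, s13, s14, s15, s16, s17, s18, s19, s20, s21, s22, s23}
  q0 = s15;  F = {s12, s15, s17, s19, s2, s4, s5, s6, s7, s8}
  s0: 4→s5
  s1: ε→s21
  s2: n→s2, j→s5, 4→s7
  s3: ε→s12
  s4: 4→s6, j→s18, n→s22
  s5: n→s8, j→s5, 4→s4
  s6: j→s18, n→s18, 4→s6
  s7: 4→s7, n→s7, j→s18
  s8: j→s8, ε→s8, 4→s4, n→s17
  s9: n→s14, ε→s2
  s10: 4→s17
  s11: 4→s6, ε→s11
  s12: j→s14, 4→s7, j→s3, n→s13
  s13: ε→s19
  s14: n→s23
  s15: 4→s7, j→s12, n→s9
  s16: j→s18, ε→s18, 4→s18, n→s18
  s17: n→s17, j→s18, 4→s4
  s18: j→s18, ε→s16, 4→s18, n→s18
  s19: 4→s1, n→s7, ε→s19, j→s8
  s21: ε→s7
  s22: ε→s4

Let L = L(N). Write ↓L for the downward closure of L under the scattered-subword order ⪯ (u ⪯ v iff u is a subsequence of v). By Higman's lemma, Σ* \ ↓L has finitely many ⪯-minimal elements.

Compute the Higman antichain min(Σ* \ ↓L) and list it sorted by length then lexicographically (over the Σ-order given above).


Antichain: [4j, jnnj, nj44n].

|Q|=24, |F|=10, |δ|=53 (11 ε).
min D↑ (11 st, q0=0, F={4}): 0:4→1,n→2,j→3 1:4→1,n→1,j→4 2:4→1,n→2,j→5 3:4→1,n→6,j→3 4:4→4,n→4,j→4 5:4→7,n→8,j→5 6:4→1,n→1,j→8 7:4→9,n→7,j→4 8:4→7,n→10,j→8 9:4→9,n→4,j→4 10:4→7,n→10,j→4.
'4j': |S_i|=[20, 8, 2] end={s16,s18} rej; 2/2 single-dels accept.
'jnnj': run [20, 17, 13, 7, 2] end={s16,s18} ∉↓L; 4/4 deletions ∈↓L.
'nj44n': N↓-sim [20, 17, 8, 5, 3, 2] end={s16,s18} rej; 5/5 single-dels accept.
3 minimals (antichain).


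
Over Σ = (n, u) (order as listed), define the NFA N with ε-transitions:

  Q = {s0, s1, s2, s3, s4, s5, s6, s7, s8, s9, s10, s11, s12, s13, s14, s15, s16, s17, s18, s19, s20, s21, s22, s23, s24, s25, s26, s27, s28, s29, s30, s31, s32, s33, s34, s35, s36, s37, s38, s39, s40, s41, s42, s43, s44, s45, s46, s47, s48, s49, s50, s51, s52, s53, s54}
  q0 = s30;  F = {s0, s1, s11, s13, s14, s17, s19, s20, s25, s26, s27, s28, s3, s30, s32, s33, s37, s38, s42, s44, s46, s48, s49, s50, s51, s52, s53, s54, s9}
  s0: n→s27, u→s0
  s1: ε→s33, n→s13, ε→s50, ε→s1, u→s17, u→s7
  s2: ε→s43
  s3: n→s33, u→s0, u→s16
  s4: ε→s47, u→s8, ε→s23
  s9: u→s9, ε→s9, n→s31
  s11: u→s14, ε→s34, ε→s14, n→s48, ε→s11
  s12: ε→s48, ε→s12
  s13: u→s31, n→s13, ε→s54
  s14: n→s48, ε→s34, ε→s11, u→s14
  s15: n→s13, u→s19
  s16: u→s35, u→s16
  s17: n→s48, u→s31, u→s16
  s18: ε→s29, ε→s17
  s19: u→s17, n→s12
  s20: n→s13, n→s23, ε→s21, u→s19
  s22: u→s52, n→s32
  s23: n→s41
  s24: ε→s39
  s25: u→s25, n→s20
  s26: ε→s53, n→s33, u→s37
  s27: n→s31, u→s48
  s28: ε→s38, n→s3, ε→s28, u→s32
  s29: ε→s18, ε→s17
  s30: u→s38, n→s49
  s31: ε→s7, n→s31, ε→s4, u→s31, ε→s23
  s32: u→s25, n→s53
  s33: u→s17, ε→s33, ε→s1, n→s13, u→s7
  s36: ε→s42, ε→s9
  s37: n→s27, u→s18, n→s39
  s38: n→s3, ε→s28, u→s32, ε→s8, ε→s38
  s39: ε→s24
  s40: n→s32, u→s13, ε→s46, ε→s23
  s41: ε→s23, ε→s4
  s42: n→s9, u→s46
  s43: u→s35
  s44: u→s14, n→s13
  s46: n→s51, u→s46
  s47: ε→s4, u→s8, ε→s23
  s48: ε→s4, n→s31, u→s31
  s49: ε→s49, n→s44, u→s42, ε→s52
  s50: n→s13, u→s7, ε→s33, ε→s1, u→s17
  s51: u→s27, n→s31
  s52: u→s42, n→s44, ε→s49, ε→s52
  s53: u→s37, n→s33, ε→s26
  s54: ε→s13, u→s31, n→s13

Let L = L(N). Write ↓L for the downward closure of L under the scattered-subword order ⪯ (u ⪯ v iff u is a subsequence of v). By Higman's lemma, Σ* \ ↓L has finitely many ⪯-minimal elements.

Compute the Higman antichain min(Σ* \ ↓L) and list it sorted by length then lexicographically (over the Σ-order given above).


A = [nnnu, nunn, unnuu, uunuuu, uuunnu].

|Q|=55, |F|=29, |δ|=129 (50 ε).
min D↑ (23 st, q0=0, F={15}): 0:n→1,u→2 1:n→3,u→4 2:n→5,u→6 3:n→7,u→8 4:n→9,u→10 5:n→11,u→12 6:n→13,u→14 7:n→7,u→15 8:n→16,u→8 9:n→15,u→9 10:n→17,u→10 11:n→7,u→18 12:n→19,u→12 13:n→11,u→20 14:n→21,u→14 15:n→15,u→15 16:n→15,u→15 17:n→15,u→19 18:n→16,u→15 19:n→15,u→16 20:n→19,u→18 21:n→7,u→22 22:n→16,u→18.
'nnnu': N↓-sim [45, 40, 26, 10, 7] end={s23,s31,s4,s41,s47,s7,s8} rej; 4/4 del acc.
'nunn': N↓-sim [45, 40, 27, 14, 7] end={s23,s31,s4,s41,s47,s7,s8} ∉↓L; 4/4 deletions ∈↓L.
'unnuu': N↓-sim [45, 41, 32, 20, 11, 9] end={s16,s23,s31,s35,s4,s41,s47,s7,s8} ∉↓L; 5/5 deletions ∈↓L.
'uunuuu': N↓-sim [45, 41, 37, 29, 19, 13, 9] end={s16,s23,s31,s35,s4,s41,s47,s7,s8} rej; 6/6 del acc.
'uuunnu': |S_i|=[45, 41, 37, 31, 21, 11, 7] end={s23,s31,s4,s41,s47,s7,s8} — reject; 6/6 deletions ∈↓L.
5 obstructions.


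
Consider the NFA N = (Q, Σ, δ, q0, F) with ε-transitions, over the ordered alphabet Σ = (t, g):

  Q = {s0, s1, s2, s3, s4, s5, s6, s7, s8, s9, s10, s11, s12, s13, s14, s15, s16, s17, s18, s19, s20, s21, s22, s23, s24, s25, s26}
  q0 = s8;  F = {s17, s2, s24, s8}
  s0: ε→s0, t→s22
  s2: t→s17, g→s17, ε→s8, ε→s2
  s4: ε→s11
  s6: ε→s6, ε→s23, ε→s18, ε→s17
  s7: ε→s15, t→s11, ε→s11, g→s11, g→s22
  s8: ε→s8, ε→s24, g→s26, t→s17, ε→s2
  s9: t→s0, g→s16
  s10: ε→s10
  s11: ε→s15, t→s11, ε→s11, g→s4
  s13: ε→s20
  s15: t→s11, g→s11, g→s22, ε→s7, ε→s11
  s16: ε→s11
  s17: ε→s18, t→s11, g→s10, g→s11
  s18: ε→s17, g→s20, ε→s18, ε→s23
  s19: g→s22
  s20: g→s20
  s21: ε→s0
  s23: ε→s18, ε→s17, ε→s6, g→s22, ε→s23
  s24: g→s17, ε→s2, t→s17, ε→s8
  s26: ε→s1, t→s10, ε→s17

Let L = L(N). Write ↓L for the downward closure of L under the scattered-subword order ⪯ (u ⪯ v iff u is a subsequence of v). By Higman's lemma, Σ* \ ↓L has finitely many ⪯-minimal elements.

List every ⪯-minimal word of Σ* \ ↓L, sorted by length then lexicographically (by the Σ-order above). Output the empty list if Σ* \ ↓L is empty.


min(Σ*\↓L) = [tt, tg, gt, gg].

|Q|=27, |F|=4, |δ|=58 (33 ε).
min D↑ (3 st, q0=0, F={2}): 0:t→1,g→1 1:t→2,g→2 2:t→2,g→2.
'tt': |S_i|=[16, 11, 5] end={s11,s15,s22,s4,s7} — reject; 2/2 del acc.
'tg': |S_i|=[16, 11, 7] end={s10,s11,s15,s20,s22,s4,s7} ∉↓L; 2/2 single-dels accept.
'gt': run [16, 13, 6] end={s10,s11,s15,s22,s4,s7} ∉↓L; 2/2 single-dels accept.
'gg': N↓-sim [16, 13, 7] end={s10,s11,s15,s20,s22,s4,s7} ∉↓L; 2/2 single-dels accept.
4 obstructions.


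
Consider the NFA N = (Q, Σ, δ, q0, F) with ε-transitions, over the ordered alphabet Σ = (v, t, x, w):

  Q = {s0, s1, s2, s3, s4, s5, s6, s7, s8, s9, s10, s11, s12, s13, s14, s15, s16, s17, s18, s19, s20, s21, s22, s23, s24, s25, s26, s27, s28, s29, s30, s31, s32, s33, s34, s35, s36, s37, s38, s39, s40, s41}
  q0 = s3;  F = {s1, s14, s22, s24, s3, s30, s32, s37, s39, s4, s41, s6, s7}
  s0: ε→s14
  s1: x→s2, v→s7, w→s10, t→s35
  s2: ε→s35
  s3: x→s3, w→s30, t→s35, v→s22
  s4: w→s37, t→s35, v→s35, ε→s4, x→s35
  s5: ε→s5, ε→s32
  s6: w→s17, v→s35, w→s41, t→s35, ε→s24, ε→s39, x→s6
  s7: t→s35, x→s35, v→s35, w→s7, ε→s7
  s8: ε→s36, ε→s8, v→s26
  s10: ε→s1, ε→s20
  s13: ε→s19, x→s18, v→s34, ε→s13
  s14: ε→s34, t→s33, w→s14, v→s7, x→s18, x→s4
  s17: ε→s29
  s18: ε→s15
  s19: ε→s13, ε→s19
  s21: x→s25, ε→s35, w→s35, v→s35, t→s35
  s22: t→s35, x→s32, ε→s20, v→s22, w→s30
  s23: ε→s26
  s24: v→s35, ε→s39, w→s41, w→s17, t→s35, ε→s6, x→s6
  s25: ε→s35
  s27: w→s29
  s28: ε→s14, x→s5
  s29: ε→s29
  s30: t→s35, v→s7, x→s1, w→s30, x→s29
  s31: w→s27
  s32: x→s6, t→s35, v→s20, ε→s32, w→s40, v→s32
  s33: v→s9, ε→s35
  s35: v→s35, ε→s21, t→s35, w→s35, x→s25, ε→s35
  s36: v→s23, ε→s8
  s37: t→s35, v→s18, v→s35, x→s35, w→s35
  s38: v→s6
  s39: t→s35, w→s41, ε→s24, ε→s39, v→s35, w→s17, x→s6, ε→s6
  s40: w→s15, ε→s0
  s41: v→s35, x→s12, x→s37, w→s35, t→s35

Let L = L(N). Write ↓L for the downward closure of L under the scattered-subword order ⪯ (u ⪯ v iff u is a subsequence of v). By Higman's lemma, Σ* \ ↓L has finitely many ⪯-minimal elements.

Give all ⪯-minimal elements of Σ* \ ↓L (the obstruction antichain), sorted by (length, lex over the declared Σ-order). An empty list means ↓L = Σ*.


min(Σ*\↓L) = [t, wvv, wvx, wxx, vxxv, vxxww].

|Q|=42, |F|=13, |δ|=114 (36 ε).
min D↑ (12 st, q0=0, F={2}): 0:v→1,t→2,x→0,w→3 1:v→1,t→2,x→4,w→3 2:v→2,t→2,x→2,w→2 3:v→5,t→2,x→6,w→3 4:v→4,t→2,x→7,w→8 5:v→2,t→2,x→2,w→5 6:v→5,t→2,x→2,w→6 7:v→2,t→2,x→7,w→9 8:v→5,t→2,x→10,w→8 9:v→2,t→2,x→11,w→2 10:v→2,t→2,x→2,w→11 11:v→2,t→2,x→2,w→2.
't': |S_i|=[29, 5] end={s21,s25,s33,s35,s9} rej; 1/1 deletions ∈↓L.
'wvv': N↓-sim [29, 23, 7, 3] end={s21,s25,s35} ∉↓L; 3/3 del acc.
'wvx': run [29, 23, 7, 3] end={s21,s25,s35} rej; 3/3 del acc.
'wxx': |S_i|=[29, 23, 14, 4] end={s2,s21,s25,s35} ∉↓L; 3/3 deletions ∈↓L.
'vxxv': N↓-sim [29, 28, 26, 15, 5] end={s15,s18,s21,s25,s35} rej; 4/4 single-dels accept.
'vxxww': |S_i|=[29, 28, 26, 15, 10, 3] end={s21,s25,s35} — reject; 5/5 single-dels accept.
6 minimals (antichain).


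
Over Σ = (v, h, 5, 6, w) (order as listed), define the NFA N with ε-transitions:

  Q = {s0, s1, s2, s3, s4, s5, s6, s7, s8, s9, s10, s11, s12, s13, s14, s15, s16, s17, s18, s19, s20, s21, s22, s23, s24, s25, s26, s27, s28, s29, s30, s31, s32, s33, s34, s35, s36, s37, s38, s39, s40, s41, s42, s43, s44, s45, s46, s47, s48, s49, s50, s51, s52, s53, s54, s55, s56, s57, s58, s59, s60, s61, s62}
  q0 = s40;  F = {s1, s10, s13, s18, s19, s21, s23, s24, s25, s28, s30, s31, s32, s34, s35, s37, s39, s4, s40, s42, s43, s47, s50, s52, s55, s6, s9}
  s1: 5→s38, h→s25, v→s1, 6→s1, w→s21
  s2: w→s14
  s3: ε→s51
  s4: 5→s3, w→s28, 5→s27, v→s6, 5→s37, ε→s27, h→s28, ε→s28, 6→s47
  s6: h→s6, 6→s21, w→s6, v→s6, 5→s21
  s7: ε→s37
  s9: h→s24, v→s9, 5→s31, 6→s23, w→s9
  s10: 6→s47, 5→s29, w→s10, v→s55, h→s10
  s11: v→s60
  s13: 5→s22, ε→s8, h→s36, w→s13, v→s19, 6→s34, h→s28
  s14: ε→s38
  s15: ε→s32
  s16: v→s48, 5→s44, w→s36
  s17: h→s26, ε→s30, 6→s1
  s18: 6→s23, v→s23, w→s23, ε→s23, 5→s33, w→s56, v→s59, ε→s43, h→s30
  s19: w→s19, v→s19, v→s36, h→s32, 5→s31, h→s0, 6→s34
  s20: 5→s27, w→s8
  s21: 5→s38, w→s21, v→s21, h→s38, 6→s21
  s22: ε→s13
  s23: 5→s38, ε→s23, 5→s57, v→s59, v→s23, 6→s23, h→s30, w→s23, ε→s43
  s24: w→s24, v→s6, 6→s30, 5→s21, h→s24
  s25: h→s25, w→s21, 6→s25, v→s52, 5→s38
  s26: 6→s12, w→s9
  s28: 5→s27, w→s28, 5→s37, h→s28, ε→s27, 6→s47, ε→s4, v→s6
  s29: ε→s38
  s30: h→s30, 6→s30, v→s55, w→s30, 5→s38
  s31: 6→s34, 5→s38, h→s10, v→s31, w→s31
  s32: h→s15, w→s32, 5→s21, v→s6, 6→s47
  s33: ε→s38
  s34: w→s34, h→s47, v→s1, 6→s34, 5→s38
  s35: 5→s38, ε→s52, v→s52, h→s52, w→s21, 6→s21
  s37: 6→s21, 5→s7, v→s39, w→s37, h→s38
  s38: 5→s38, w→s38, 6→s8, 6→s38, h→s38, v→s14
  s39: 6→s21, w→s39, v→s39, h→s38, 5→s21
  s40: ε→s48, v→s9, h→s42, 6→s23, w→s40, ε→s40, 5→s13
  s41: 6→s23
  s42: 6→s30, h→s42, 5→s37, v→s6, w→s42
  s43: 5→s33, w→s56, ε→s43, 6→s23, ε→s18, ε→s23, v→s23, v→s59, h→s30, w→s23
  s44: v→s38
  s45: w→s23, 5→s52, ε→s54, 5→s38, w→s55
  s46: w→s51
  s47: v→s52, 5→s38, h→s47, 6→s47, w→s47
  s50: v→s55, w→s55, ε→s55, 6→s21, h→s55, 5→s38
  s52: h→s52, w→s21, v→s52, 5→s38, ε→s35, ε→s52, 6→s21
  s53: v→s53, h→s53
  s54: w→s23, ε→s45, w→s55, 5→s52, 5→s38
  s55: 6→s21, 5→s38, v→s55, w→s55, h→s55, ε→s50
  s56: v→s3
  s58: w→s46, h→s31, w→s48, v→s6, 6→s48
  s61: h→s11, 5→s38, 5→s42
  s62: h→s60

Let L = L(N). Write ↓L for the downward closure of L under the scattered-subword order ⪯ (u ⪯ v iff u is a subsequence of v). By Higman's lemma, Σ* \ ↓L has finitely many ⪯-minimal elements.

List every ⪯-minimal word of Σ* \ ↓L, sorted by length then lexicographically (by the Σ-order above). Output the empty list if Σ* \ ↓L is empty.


|Q|=63, |F|=27, |δ|=216 (29 ε).
min D↑ (23 st, q0=0, F={13}): 0:v→1,h→2,5→3,6→4,w→0 1:v→1,h→5,5→6,6→4,w→1 2:v→7,h→2,5→8,6→9,w→2 3:v→10,h→11,5→3,6→12,w→3 4:v→4,h→9,5→13,6→4,w→4 5:v→7,h→5,5→14,6→9,w→5 6:v→6,h→15,5→13,6→12,w→6 7:v→7,h→7,5→14,6→14,w→7 8:v→16,h→13,5→8,6→14,w→8 9:v→17,h→9,5→13,6→9,w→9 10:v→10,h→18,5→6,6→12,w→10 11:v→7,h→11,5→8,6→19,w→11 12:v→20,h→19,5→13,6→12,w→12 13:v→13,h→13,5→13,6→13,w→13 14:v→14,h→13,5→13,6→14,w→14 15:v→17,h→15,5→13,6→19,w→15 16:v→16,h→13,5→14,6→14,w→16 17:v→17,h→17,5→13,6→14,w→17 18:v→7,h→18,5→14,6→19,w→18 19:v→21,h→19,5→13,6→19,w→19 20:v→20,h→22,5→13,6→20,w→14 21:v→21,h→21,5→13,6→14,w→14 22:v→21,h→22,5→13,6→22,w→14 [Hopcroft].
'65': N↓-sim [44, 22, 5] end={s14,s33,s38,s57,s8} ∉↓L; 2/2 single-dels accept.
'v55': |S_i|=[44, 34, 17, 4] end={s14,s29,s38,s8} — reject; 3/3 del acc.
'h5h': N↓-sim [44, 28, 11, 3] end={s14,s38,s8} ∉↓L; 3/3 del acc.
'hv6h': |S_i|=[44, 28, 10, 4, 3] end={s14,s38,s8} — reject; 4/4 single-dels accept.
'56vwh': |S_i|=[44, 33, 10, 8, 4, 3] end={s14,s38,s8} ∉↓L; 5/5 del acc.
5 words, ⪯-incomp.

Antichain: [65, v55, h5h, hv6h, 56vwh].


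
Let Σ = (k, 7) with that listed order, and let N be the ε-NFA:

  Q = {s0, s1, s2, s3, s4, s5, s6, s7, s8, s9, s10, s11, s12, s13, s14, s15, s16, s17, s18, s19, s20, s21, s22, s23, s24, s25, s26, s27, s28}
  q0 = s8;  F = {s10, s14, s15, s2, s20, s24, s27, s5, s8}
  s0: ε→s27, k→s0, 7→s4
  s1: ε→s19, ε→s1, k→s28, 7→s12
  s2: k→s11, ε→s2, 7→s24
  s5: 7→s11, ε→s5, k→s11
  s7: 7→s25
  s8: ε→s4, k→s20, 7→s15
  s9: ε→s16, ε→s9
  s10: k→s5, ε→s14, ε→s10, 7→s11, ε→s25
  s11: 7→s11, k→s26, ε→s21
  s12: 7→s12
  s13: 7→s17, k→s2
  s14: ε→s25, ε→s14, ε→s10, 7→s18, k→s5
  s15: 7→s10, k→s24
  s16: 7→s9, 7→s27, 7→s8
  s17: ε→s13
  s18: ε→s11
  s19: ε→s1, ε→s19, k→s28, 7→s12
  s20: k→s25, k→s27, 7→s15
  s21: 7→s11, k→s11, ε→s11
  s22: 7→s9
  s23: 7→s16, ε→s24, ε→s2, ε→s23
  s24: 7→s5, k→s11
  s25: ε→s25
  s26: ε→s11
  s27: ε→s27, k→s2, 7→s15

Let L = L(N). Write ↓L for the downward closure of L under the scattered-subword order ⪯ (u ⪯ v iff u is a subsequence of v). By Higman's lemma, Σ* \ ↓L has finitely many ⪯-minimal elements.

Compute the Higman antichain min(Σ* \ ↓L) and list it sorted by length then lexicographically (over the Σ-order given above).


min(Σ*\↓L) = [7kk, 777, kkkk].

|Q|=29, |F|=9, |δ|=64 (26 ε).
min D↑ (9 st, q0=0, F={7}): 0:k→1,7→2 1:k→3,7→2 2:k→4,7→5 3:k→6,7→2 4:k→7,7→8 5:k→8,7→7 6:k→7,7→4 7:k→7,7→7 8:k→7,7→7 (ε-aug+det+¬).
'7kk': N↓-sim [15, 10, 5, 3] end={s11,s21,s26} — reject; 3/3 single-dels accept.
'777': N↓-sim [15, 10, 8, 4] end={s11,s18,s21,s26} ∉↓L; 3/3 del acc.
'kkkk': N↓-sim [15, 13, 12, 6, 3] end={s11,s21,s26} ∉↓L; 4/4 deletions ∈↓L.
3 obstructions.


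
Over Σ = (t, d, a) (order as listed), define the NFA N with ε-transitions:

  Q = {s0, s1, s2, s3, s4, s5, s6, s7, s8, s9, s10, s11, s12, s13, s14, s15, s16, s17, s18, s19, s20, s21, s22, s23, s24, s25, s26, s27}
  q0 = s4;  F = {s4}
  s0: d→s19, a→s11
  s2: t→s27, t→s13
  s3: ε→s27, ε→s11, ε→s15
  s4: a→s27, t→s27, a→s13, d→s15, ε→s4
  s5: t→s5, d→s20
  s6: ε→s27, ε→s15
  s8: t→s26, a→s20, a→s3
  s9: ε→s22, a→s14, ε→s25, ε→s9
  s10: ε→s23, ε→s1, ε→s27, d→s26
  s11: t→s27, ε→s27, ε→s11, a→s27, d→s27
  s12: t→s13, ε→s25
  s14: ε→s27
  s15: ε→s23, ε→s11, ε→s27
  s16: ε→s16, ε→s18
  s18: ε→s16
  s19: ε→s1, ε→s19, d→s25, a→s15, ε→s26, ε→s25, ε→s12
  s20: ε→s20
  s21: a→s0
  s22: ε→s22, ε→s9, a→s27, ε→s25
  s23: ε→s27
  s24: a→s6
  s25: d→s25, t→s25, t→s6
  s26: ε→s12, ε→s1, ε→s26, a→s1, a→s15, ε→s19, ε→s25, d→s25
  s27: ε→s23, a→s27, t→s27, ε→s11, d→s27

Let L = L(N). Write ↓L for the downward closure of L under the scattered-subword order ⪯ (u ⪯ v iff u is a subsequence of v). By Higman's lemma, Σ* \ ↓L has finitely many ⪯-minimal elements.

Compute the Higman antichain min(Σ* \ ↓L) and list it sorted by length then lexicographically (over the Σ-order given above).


|Q|=28, |F|=1, |δ|=72 (39 ε).
min D↑ (2 st, q0=0, F={1}): 0:t→1,d→1,a→1 1:t→1,d→1,a→1 (ε-aug+det+¬).
't': run [6, 3] end={s11,s23,s27} — reject; 1/1 single-dels accept.
'd': |S_i|=[6, 4] end={s11,s15,s23,s27} rej; 1/1 del acc.
'a': |S_i|=[6, 4] end={s11,s13,s23,s27} ∉↓L; 1/1 del acc.
3 obstructions.

min(Σ*\↓L) = [t, d, a].


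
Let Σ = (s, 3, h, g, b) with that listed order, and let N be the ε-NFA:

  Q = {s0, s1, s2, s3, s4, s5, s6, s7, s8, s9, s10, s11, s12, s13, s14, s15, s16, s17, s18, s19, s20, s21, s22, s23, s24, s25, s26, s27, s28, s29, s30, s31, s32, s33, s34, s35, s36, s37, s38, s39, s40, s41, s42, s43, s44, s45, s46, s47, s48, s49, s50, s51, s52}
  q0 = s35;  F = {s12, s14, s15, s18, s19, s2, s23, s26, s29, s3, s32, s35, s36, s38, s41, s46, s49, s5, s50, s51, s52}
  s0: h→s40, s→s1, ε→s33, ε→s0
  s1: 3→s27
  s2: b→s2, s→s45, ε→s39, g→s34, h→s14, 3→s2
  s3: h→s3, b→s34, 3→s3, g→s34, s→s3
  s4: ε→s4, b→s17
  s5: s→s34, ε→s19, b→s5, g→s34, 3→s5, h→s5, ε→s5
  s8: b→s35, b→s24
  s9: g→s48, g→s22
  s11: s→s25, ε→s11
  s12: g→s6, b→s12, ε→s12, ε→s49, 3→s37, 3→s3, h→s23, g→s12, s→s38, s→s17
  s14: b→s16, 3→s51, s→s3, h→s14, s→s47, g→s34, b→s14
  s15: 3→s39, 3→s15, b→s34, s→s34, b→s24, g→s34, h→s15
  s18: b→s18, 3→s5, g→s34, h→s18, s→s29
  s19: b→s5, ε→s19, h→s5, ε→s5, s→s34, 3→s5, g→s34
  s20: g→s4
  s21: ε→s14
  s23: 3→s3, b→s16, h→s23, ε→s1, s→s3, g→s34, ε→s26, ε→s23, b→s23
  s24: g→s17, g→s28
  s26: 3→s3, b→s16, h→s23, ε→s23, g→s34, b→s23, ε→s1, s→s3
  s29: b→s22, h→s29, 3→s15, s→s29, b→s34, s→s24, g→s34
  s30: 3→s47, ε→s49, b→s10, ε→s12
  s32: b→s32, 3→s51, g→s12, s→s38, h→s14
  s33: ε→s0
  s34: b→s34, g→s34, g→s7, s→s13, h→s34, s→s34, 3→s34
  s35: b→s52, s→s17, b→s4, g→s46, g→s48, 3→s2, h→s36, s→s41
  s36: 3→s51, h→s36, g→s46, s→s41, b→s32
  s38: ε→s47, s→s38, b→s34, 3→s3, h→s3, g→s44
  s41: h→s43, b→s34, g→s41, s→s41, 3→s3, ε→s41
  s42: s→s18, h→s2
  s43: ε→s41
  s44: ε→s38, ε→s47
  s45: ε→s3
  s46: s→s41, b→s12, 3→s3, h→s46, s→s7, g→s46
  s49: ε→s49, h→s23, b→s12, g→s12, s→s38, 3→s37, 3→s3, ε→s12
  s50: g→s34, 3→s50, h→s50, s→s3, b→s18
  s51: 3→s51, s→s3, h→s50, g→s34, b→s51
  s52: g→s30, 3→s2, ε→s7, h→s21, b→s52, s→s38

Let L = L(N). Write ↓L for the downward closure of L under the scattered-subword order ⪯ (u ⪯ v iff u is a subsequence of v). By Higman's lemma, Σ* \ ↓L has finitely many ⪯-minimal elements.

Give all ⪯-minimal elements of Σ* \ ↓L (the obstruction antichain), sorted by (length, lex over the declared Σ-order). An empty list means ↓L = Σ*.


|Q|=53, |F|=21, |δ|=173 (29 ε).
min D↑ (19 st, q0=0, F={7}): 0:s→1,3→2,h→3,g→4,b→5 1:s→1,3→6,h→1,g→1,b→7 2:s→6,3→2,h→8,g→7,b→2 3:s→1,3→9,h→3,g→4,b→10 4:s→1,3→6,h→4,g→4,b→11 5:s→12,3→2,h→8,g→11,b→5 6:s→6,3→6,h→6,g→7,b→7 7:s→7,3→7,h→7,g→7,b→7 8:s→6,3→9,h→8,g→7,b→8 9:s→6,3→9,h→13,g→7,b→9 10:s→12,3→9,h→8,g→11,b→10 11:s→12,3→6,h→14,g→11,b→11 12:s→12,3→6,h→6,g→12,b→7 13:s→6,3→13,h→13,g→7,b→15 14:s→6,3→6,h→14,g→7,b→14 15:s→16,3→17,h→15,g→7,b→15 16:s→16,3→18,h→16,g→7,b→7 17:s→7,3→17,h→17,g→7,b→17 18:s→7,3→18,h→18,g→7,b→7.
'sb': run [43, 17, 7] end={s13,s17,s22,s24,s28,s34,s7} ∉↓L; 2/2 deletions ∈↓L.
'3g': N↓-sim [43, 23, 5] end={s13,s17,s28,s34,s7} ∉↓L; 2/2 single-dels accept.
'g3b': N↓-sim [43, 24, 7, 3] end={s13,s34,s7} — reject; 3/3 deletions ∈↓L.
'bhg': N↓-sim [43, 37, 24, 5] end={s13,s17,s28,s34,s7} ∉↓L; 3/3 deletions ∈↓L.
'h3hb3s': N↓-sim [43, 35, 18, 15, 13, 10, 3] end={s13,s34,s7} rej; 6/6 del acc.
5 minimals (antichain).

Antichain: [sb, 3g, g3b, bhg, h3hb3s].


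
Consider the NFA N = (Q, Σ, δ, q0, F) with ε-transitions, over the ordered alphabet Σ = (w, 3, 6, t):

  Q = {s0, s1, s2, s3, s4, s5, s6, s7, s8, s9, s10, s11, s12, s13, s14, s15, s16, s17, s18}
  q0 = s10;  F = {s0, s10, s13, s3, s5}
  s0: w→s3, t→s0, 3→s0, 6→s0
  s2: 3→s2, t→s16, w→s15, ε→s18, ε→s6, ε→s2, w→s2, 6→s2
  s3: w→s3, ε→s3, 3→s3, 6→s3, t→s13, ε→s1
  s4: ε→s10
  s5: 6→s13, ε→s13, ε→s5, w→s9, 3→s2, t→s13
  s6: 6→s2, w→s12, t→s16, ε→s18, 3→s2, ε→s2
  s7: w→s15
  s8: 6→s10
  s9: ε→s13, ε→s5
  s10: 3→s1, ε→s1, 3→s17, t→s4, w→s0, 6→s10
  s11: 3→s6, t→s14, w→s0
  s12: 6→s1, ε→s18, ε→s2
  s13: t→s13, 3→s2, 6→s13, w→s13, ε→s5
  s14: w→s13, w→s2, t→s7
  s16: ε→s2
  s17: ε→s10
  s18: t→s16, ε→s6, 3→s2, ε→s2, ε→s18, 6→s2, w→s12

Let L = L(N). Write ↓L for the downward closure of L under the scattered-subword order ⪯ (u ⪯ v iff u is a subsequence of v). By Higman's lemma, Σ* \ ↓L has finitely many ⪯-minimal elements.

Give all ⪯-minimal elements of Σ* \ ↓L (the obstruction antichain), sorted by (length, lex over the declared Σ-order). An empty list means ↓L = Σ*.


|Q|=19, |F|=5, |δ|=64 (21 ε).
min D↑ (5 st, q0=0, F={4}): 0:w→1,3→0,6→0,t→0 1:w→2,3→1,6→1,t→1 2:w→2,3→2,6→2,t→3 3:w→3,3→4,6→3,t→3 4:w→4,3→4,6→4,t→4 (ε-aug+det+¬).
'wwt3': N↓-sim [15, 12, 11, 10, 7] end={s1,s12,s15,s16,s18,s2,s6} — reject; 4/4 deletions ∈↓L.
1 obstructions.

Antichain: [wwt3].


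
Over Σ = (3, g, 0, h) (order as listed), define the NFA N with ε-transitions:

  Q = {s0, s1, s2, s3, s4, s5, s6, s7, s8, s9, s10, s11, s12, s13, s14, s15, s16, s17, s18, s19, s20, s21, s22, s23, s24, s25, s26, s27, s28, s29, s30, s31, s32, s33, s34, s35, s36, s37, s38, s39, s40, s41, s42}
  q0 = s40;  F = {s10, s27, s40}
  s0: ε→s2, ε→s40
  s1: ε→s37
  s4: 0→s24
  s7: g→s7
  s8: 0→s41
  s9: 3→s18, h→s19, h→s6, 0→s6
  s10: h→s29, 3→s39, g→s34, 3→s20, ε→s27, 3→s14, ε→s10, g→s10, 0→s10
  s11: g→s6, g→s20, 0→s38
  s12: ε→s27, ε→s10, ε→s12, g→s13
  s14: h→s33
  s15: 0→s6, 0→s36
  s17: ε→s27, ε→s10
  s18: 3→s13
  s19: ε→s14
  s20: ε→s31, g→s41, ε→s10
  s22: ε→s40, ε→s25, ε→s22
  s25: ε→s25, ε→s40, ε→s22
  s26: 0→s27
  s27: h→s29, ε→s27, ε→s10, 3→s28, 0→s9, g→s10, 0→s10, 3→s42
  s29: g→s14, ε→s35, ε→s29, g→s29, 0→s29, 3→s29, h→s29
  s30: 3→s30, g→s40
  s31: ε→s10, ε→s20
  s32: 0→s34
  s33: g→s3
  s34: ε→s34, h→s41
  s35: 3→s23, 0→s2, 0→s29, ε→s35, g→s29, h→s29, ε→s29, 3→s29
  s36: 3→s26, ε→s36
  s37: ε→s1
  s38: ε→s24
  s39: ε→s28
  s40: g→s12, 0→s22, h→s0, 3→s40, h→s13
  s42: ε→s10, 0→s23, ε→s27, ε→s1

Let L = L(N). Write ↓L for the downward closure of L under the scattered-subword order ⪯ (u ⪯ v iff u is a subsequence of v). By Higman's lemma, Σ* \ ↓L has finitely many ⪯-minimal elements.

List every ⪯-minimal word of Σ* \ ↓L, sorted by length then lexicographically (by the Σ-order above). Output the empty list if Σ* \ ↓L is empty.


min(Σ*\↓L) = [gh].

|Q|=43, |F|=3, |δ|=88 (35 ε).
min D↑ (3 st, q0=0, F={2}): 0:3→0,g→1,0→0,h→0 1:3→1,g→1,0→1,h→2 2:3→2,g→2,0→2,h→2 [Hopcroft].
'gh': N↓-sim [28, 24, 10] end={s14,s19,s2,s23,s29,s3,s33,s35,s41,s6} ∉↓L; 2/2 single-dels accept.
1 obstructions.


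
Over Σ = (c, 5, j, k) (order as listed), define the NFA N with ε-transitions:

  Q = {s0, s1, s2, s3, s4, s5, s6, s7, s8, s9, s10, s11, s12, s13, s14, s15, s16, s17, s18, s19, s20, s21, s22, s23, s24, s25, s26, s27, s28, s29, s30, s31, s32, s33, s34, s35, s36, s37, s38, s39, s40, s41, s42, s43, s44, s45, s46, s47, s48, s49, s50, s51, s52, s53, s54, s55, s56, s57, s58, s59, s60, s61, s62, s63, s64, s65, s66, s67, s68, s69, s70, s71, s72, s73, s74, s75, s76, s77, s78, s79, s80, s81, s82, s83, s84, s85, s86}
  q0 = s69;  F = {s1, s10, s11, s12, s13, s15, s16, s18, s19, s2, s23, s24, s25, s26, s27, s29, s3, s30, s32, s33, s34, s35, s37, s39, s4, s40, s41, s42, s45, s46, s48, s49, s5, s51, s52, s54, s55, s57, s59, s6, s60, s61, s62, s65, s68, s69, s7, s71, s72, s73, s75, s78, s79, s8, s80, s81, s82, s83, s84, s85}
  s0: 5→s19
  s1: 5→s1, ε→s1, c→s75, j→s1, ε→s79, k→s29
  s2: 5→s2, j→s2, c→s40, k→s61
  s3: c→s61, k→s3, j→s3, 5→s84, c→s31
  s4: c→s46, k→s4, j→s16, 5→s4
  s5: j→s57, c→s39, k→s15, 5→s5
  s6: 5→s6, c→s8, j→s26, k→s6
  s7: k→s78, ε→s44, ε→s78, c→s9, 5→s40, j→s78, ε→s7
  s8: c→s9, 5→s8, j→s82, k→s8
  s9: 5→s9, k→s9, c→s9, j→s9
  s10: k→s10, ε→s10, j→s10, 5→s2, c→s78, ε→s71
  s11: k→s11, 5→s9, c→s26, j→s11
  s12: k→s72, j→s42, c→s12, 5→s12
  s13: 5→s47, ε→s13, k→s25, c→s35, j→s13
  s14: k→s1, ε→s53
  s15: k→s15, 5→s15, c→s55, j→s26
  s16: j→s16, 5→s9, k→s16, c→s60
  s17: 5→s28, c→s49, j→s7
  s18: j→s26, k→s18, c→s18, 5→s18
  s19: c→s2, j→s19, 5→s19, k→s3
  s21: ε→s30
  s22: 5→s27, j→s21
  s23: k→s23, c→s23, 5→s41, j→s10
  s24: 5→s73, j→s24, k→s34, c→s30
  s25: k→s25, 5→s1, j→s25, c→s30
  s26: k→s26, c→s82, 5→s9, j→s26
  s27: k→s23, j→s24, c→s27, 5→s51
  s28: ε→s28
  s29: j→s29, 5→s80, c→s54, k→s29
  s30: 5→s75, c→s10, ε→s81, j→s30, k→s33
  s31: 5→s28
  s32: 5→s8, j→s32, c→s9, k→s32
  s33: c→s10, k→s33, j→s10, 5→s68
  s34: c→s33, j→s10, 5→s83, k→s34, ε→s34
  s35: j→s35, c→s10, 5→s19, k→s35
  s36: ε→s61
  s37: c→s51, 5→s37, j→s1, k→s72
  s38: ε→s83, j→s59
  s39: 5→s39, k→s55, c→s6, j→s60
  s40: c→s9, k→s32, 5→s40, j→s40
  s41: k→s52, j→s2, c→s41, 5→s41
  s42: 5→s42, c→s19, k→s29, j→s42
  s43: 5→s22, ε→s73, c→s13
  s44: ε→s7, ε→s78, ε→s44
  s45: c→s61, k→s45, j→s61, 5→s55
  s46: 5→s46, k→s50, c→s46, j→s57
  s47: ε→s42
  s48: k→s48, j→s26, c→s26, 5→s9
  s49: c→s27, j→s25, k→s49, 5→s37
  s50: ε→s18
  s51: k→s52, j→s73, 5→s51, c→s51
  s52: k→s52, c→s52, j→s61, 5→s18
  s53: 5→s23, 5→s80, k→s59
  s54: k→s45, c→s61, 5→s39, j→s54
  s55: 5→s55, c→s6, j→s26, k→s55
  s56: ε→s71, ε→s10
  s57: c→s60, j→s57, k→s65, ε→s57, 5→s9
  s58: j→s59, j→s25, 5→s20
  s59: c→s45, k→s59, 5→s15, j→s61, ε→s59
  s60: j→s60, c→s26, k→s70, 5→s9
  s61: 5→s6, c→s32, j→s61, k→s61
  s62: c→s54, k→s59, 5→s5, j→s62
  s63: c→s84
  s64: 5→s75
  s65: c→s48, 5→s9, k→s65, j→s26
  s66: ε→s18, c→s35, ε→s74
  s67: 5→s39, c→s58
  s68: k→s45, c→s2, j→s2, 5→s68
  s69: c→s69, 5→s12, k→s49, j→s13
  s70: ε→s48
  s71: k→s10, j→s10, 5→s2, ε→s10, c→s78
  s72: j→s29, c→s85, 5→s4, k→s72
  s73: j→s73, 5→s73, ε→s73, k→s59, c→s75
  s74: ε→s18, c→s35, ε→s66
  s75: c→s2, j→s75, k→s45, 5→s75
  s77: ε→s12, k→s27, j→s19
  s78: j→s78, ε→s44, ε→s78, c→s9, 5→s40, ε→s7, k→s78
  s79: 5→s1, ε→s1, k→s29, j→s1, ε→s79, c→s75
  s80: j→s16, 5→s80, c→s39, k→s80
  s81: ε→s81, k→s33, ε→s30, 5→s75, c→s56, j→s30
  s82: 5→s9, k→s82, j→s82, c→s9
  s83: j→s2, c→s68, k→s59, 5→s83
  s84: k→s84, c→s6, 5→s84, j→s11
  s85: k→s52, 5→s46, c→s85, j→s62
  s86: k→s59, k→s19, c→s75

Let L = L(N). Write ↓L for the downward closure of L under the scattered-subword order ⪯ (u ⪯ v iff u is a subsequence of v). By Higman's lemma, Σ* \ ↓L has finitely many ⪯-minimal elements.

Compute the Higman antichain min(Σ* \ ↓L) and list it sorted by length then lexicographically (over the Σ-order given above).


min(Σ*\↓L) = [5k5j5, jcccc, kckjcc].

|Q|=87, |F|=60, |δ|=313 (40 ε).
min D↑ (57 st, q0=0, F={44}): 0:c→0,5→1,j→2,k→3 1:c→1,5→1,j→4,k→5 2:c→6,5→4,j→2,k→7 3:c→8,5→9,j→7,k→3 4:c→10,5→4,j→4,k→11 5:c→12,5→13,j→11,k→5 6:c→14,5→10,j→6,k→6 7:c→15,5→16,j→7,k→7 8:c→8,5→17,j→18,k→19 9:c→17,5→9,j→16,k→5 10:c→20,5→10,j→10,k→21 11:c→22,5→23,j→11,k→11 12:c→12,5→24,j→25,k→26 13:c→24,5→13,j→27,k→13 14:c→28,5→20,j→14,k→14 15:c→14,5→29,j→15,k→30 16:c→29,5→16,j→16,k→11 17:c→17,5→17,j→31,k→26 18:c→15,5→31,j→18,k→32 19:c→19,5→33,j→14,k→19 20:c→34,5→20,j→20,k→35 21:c→35,5→36,j→21,k→21 22:c→35,5→37,j→22,k→38 23:c→37,5→23,j→27,k→23 24:c→24,5→24,j→39,k→40 25:c→22,5→41,j→25,k→42 26:c→26,5→40,j→35,k→26 27:c→43,5→44,j→27,k→27 28:c→44,5→34,j→28,k→28 29:c→20,5→29,j→29,k→38 30:c→14,5→45,j→14,k→30 31:c→29,5→31,j→31,k→42 32:c→30,5→46,j→14,k→32 33:c→33,5→33,j→20,k→26 34:c→44,5→34,j→34,k→47 35:c→47,5→48,j→35,k→35 36:c→48,5→36,j→49,k→36 37:c→48,5→37,j→43,k→50 38:c→35,5→50,j→35,k→38 39:c→43,5→44,j→39,k→51 40:c→40,5→40,j→52,k→40 41:c→37,5→41,j→39,k→53 42:c→38,5→53,j→35,k→42 43:c→52,5→44,j→43,k→54 44:c→44,5→44,j→44,k→44 45:c→20,5→45,j→20,k→38 46:c→45,5→46,j→20,k→42 47:c→44,5→55,j→47,k→47 48:c→55,5→48,j→52,k→48 49:c→52,5→44,j→49,k→49 50:c→48,5→50,j→52,k→50 51:c→54,5→44,j→52,k→51 52:c→56,5→44,j→52,k→52 53:c→50,5→53,j→52,k→53 54:c→52,5→44,j→52,k→54 55:c→44,5→55,j→56,k→55 56:c→44,5→44,j→56,k→56 [Hopcroft].
'5k5j5': run [68, 50, 35, 23, 10, 1] end={s9} — reject; 5/5 deletions ∈↓L.
'jcccc': N↓-sim [68, 53, 34, 17, 8, 1] end={s9} ∉↓L; 5/5 del acc.
'kckjcc': |S_i|=[68, 63, 48, 30, 14, 8, 1] end={s9} rej; 6/6 del acc.
3 obstructions.
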